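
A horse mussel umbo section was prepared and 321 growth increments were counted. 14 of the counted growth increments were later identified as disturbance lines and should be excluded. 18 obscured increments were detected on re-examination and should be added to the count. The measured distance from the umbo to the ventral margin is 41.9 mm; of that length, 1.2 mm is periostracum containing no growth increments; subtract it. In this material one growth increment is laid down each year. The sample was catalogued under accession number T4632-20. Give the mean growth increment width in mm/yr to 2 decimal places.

0.13 mm/yr

Correcting the raw count gives 321 − 14 + 18 = 325 true growth increments.
Removing the 1.2 mm offcut leaves 41.9 − 1.2 = 40.7 mm.
40.7 mm over 325 years gives 40.7 / 325 ≈ 0.13 mm/yr.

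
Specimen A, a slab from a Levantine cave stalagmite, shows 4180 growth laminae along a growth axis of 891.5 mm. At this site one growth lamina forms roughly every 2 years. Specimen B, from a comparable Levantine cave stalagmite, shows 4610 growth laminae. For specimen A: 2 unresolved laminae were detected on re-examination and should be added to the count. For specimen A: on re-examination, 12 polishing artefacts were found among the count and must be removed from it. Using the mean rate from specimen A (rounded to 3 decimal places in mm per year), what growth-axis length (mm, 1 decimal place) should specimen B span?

986.5 mm

Specimen A: true growth lamina count = 4180 − 12 + 2 = 4170.
Specimen A: multiplying by 2 years per growth lamina: 4170 × 2 = 8340 years.
A: 891.5 mm over 8340 years gives 891.5 / 8340 ≈ 0.107 mm/yr.
Specimen B: multiplying by 2 years per growth lamina: 4610 × 2 = 9220 years. B's length ≈ 0.107 × 9220 = 986.5 mm.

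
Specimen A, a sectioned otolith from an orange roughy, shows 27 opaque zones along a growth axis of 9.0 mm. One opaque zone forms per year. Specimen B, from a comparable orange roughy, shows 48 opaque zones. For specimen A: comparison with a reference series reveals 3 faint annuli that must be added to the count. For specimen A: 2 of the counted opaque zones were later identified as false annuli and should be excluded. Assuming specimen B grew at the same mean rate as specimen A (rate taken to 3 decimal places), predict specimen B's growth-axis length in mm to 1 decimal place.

Specimen A: correcting the raw count gives 27 − 2 + 3 = 28 true opaque zones.
A: Extension rate ≈ 9.0 / 28 = 0.321 mm/yr.
For B, 0.321 mm/year × 48 years = 15.4 mm.

15.4 mm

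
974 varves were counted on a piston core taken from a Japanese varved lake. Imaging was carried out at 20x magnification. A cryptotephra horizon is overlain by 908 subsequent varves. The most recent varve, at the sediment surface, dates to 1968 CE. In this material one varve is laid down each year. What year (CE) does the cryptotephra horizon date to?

908 varves post-date the cryptotephra horizon.
The varve at the sediment surface is 1968 CE, so the cryptotephra horizon dates to 1968 − 908 = 1060 CE.

1060 CE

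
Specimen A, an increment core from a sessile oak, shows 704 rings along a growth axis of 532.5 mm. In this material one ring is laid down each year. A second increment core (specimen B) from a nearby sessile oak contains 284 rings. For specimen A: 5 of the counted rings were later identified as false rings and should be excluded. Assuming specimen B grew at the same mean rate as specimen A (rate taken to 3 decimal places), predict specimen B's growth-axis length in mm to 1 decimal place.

Specimen A: correcting the raw count gives 704 − 5 = 699 true rings.
A: Extension rate ≈ 532.5 / 699 = 0.762 mm/year.
B's length ≈ 0.762 × 284 = 216.4 mm.

216.4 mm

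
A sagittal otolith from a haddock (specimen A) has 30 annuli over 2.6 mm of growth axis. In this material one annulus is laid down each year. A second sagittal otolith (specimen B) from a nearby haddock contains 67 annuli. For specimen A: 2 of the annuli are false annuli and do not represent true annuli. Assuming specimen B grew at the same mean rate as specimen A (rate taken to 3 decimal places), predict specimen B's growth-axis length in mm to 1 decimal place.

6.2 mm

Specimen A: adjusted count: 30 − 2 = 28 annuli.
A: Mean rate = 2.6 mm / 28 years ≈ 0.093 mm/year.
B's length ≈ 0.093 × 67 = 6.2 mm.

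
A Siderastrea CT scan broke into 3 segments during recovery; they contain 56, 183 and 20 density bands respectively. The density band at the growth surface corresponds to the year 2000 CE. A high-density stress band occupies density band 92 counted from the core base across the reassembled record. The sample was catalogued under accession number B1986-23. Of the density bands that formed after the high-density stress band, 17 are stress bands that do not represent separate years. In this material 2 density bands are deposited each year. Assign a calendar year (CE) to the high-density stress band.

1925 CE

Total density bands = 56 + 183 + 20 = 259.
259 − 92 = 167 density bands lie beyond the high-density stress band toward the growth surface.
Removing the 17 false density bands leaves 167 − 17 = 150 true density bands beyond the high-density stress band.
With 2 density bands per year, 150 / 2 = 75 years.
Counting back 75 years from 2000 CE places the high-density stress band in 2000 − 75 = 1925 CE.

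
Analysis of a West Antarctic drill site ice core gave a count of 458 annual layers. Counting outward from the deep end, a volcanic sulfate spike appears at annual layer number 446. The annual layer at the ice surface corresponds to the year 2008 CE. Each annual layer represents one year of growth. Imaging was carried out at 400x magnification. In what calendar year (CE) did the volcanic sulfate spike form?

458 − 446 = 12 annual layers lie beyond the volcanic sulfate spike toward the ice surface.
2008 − 12 = 1996 CE.

1996 CE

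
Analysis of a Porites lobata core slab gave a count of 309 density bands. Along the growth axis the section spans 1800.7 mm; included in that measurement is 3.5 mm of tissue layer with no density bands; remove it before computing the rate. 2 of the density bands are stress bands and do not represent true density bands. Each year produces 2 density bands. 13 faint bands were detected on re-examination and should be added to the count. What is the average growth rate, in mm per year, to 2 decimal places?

11.23 mm per year

True density band count = 309 − 2 + 13 = 320.
With 2 density bands per year, 320 / 2 = 160 years.
The growth record spans 1800.7 − 3.5 = 1797.2 mm.
1797.2 mm over 160 years gives 1797.2 / 160 ≈ 11.23 mm per year.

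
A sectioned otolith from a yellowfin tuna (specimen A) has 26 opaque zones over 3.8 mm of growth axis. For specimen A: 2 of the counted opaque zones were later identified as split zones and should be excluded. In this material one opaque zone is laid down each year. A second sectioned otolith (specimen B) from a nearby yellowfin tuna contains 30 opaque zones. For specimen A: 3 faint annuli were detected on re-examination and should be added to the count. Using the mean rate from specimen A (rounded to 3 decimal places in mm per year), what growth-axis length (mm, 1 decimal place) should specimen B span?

4.2 mm

Specimen A: correcting the raw count gives 26 − 2 + 3 = 27 true opaque zones.
A: Mean rate = 3.8 mm / 27 years ≈ 0.141 mm per year.
For B, 0.141 mm/year × 30 years = 4.2 mm.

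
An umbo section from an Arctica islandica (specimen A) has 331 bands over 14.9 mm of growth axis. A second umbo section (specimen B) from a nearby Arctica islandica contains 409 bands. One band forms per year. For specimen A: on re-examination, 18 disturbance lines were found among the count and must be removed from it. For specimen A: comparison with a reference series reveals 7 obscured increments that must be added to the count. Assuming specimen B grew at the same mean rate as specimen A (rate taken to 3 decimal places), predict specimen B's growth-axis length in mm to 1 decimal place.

19.2 mm

Specimen A: correcting the raw count gives 331 − 18 + 7 = 320 true bands.
A: Extension rate ≈ 14.9 / 320 = 0.047 mm/yr.
Length of B = 0.047 × 409 = 19.2 mm.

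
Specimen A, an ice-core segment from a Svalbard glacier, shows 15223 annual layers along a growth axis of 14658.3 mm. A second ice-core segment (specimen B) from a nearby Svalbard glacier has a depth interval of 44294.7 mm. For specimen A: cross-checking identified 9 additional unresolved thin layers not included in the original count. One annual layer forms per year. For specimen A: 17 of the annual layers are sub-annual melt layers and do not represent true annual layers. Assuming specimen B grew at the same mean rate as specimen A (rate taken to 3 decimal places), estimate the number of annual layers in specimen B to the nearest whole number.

45997 annual layers

Specimen A: correcting the raw count gives 15223 − 17 + 9 = 15215 true annual layers.
A: 14658.3 mm over 15215 years gives 14658.3 / 15215 ≈ 0.963 mm/yr.
For B, 44294.7 / 0.963 = 45996.57 years ≈ 45997 annual layers.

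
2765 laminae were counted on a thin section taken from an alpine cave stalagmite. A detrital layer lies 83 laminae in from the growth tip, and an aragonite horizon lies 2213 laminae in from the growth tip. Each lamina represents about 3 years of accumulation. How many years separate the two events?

6390 yr

The two markers are separated by 2213 − 83 = 2130 laminae.
2130 laminae at 3 years each span 2130 × 3 = 6390 years.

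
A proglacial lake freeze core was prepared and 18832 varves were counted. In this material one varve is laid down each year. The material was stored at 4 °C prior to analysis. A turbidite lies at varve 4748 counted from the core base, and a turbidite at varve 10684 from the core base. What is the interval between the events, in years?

5936 years

10684 − 4748 = 5936 varves lie between the two events.
That is 5936 years at one varve per year.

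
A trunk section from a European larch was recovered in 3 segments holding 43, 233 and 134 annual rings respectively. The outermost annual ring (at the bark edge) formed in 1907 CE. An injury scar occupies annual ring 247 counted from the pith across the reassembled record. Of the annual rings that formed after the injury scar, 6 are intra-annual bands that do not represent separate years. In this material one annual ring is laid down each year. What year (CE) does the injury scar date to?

Total annual rings = 43 + 233 + 134 = 410.
The injury scar sits at annual ring 247 from the pith, so 410 − 247 = 163 annual rings formed after it.
Excluding 6 false annual rings: 163 − 6 = 157.
Counting back 157 years from 1907 CE places the injury scar in 1907 − 157 = 1750 CE.

1750 CE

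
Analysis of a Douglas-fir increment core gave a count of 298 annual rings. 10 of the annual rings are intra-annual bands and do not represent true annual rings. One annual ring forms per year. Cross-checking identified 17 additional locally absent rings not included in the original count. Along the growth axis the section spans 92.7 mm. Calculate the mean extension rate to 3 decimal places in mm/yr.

0.304 mm/yr

Correcting the raw count gives 298 − 10 + 17 = 305 true annual rings.
Extension rate ≈ 92.7 / 305 = 0.304 mm/yr.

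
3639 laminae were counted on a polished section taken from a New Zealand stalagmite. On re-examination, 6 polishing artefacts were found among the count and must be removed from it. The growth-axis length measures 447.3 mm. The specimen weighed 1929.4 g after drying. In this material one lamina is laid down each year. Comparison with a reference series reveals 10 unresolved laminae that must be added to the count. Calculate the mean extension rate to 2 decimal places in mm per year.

0.12 mm per year

True lamina count = 3639 − 6 + 10 = 3643.
447.3 mm over 3643 years gives 447.3 / 3643 ≈ 0.12 mm per year.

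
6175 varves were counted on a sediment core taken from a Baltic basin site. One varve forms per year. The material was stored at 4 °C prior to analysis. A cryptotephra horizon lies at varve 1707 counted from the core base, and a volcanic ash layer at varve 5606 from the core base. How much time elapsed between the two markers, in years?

3899 yr

Separation: 5606 − 1707 = 3899 varves.
At one varve per year, 3899 years elapsed between them.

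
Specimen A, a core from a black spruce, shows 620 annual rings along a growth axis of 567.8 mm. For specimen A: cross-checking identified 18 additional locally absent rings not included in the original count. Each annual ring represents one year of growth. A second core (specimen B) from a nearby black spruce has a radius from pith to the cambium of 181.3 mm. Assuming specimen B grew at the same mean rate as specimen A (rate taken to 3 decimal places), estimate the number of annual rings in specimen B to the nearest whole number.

Specimen A: correcting the raw count gives 620 + 18 = 638 true annual rings.
A: Mean rate = 567.8 mm / 638 years ≈ 0.890 mm per year.
Specimen B: 181.3 mm / 0.890 mm per year = 203.71 years ≈ 204 annual rings.

204 annual rings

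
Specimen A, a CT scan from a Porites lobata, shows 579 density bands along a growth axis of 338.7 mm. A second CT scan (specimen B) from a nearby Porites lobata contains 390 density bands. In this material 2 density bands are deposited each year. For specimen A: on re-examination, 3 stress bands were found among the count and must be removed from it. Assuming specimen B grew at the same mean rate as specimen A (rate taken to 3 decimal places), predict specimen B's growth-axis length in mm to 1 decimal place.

229.3 mm

Specimen A: correcting the raw count gives 579 − 3 = 576 true density bands.
Specimen A: 576 density bands at 2 per year is 576 / 2 = 288 years.
A: Extension rate ≈ 338.7 / 288 = 1.176 mm per year.
Specimen B: dividing by 2 density bands per year: 390 / 2 = 195 years. B's length ≈ 1.176 × 195 = 229.3 mm.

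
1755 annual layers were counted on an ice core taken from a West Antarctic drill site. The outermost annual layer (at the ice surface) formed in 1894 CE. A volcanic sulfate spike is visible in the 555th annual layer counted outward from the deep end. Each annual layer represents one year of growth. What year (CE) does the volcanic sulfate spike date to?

694 CE

Between annual layer 555 and the ice surface there are 1755 − 555 = 1200 annual layers.
The annual layer at the ice surface is 1894 CE, so the volcanic sulfate spike dates to 1894 − 1200 = 694 CE.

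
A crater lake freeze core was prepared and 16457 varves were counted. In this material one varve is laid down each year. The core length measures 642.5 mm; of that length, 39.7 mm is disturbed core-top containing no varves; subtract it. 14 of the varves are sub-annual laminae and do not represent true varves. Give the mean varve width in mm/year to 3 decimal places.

Adjusted count: 16457 − 14 = 16443 varves.
Removing the 39.7 mm offcut leaves 642.5 − 39.7 = 602.8 mm.
Mean rate = 602.8 mm / 16443 years ≈ 0.037 mm/year.

0.037 mm/year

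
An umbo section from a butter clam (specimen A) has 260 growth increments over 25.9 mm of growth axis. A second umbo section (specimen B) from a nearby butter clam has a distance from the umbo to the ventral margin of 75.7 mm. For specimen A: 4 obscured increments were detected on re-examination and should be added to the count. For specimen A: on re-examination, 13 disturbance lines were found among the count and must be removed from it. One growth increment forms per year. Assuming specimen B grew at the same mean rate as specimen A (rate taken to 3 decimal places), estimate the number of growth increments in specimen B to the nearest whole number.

Specimen A: correcting the raw count gives 260 − 13 + 4 = 251 true growth increments.
A: Extension rate ≈ 25.9 / 251 = 0.103 mm per year.
For B, 75.7 / 0.103 = 734.95 years ≈ 735 growth increments.

735 growth increments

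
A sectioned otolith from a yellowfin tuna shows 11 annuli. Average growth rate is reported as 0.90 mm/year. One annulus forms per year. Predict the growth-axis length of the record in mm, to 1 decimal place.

11 years of growth are recorded.
Length ≈ 0.90 × 11 = 9.9 mm.

9.9 mm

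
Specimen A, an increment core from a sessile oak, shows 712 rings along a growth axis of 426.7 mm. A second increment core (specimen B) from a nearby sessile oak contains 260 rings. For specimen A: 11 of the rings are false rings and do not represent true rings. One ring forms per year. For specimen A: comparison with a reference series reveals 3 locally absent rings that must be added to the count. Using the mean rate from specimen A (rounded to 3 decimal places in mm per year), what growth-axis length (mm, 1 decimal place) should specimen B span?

157.6 mm

Specimen A: correcting the raw count gives 712 − 11 + 3 = 704 true rings.
A: Extension rate ≈ 426.7 / 704 = 0.606 mm per year.
B's length ≈ 0.606 × 260 = 157.6 mm.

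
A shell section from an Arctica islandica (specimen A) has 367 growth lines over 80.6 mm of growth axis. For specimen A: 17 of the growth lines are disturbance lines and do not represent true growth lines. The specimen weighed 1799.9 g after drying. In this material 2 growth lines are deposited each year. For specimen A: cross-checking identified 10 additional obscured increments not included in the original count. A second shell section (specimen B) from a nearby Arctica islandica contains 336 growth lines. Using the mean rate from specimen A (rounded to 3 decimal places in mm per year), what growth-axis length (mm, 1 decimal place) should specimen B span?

75.3 mm

Specimen A: after corrections the count is 367 − 17 + 10 = 360 growth lines.
Specimen A: dividing by 2 growth lines per year: 360 / 2 = 180 years.
A: 80.6 mm over 180 years gives 80.6 / 180 ≈ 0.448 mm per year.
Specimen B: 336 growth lines at 2 per year is 336 / 2 = 168 years. Length of B = 0.448 × 168 = 75.3 mm.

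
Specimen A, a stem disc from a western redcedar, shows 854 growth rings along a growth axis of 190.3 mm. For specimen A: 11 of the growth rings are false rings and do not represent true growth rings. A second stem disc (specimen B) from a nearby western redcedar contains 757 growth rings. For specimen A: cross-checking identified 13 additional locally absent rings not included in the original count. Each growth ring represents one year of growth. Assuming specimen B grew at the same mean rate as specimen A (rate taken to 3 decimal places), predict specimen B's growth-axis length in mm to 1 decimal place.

168.1 mm

Specimen A: true growth ring count = 854 − 11 + 13 = 856.
A: 190.3 mm over 856 years gives 190.3 / 856 ≈ 0.222 mm/yr.
B's length ≈ 0.222 × 757 = 168.1 mm.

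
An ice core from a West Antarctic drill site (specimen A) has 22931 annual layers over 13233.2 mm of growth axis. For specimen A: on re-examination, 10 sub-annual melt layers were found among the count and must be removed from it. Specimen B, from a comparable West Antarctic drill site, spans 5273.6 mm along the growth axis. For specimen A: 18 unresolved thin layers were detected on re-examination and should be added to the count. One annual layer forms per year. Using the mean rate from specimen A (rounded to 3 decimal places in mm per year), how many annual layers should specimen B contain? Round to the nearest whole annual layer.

Specimen A: correcting the raw count gives 22931 − 10 + 18 = 22939 true annual layers.
A: Extension rate ≈ 13233.2 / 22939 = 0.577 mm/year.
B spans 5273.6 / 0.577 = 9139.69 years ≈ 9140 annual layers.

9140 annual layers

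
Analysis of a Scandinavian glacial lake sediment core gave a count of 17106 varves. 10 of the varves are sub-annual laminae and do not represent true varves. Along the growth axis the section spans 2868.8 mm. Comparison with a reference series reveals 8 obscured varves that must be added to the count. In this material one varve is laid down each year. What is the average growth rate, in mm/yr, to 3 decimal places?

0.168 mm/yr

After corrections the count is 17106 − 10 + 8 = 17104 varves.
Mean rate = 2868.8 mm / 17104 years ≈ 0.168 mm/yr.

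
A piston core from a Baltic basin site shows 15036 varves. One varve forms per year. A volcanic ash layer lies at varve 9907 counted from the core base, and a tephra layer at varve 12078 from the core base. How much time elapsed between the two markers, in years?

2171 years

The two markers are separated by 12078 − 9907 = 2171 varves.
One varve per year makes the interval 2171 years.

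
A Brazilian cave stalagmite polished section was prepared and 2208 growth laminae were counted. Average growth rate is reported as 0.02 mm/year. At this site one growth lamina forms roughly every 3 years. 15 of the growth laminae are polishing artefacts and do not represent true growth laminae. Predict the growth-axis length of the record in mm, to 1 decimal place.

131.6 mm

After corrections the count is 2208 − 15 = 2193 growth laminae.
Multiplying by 3 years per growth lamina: 2193 × 3 = 6579 years.
Predicted length = 0.02 mm/year × 6579 years = 131.6 mm.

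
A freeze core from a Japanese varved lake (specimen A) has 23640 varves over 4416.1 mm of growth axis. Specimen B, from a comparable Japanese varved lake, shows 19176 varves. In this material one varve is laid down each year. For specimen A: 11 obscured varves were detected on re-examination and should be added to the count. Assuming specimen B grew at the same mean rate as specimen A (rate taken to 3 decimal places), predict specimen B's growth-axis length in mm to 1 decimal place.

3585.9 mm

Specimen A: adjusted count: 23640 + 11 = 23651 varves.
A: Mean rate = 4416.1 mm / 23651 years ≈ 0.187 mm per year.
B's length ≈ 0.187 × 19176 = 3585.9 mm.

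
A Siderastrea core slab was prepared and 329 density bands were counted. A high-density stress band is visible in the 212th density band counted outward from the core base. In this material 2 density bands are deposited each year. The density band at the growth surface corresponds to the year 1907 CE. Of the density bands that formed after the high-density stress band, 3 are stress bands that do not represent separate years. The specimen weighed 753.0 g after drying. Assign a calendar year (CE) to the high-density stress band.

Between density band 212 and the growth surface there are 329 − 212 = 117 density bands.
Removing the 3 false density bands leaves 117 − 3 = 114 true density bands beyond the high-density stress band.
With 2 density bands per year, 114 / 2 = 57 years.
1907 − 57 = 1850 CE.

1850 CE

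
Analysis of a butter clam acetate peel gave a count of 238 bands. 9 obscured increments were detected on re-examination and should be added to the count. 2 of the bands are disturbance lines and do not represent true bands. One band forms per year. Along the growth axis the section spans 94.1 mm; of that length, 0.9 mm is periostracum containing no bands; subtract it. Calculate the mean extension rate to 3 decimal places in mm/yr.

0.380 mm/yr

After corrections the count is 238 − 2 + 9 = 245 bands.
Net length = 94.1 − 0.9 = 93.2 mm.
Extension rate ≈ 93.2 / 245 = 0.380 mm/yr.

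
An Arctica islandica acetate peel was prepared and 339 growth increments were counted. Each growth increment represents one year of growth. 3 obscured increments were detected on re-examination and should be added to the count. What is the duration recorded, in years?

342 yr

Correcting the raw count gives 339 + 3 = 342 true growth increments.
At one growth increment per year, that is 342 years.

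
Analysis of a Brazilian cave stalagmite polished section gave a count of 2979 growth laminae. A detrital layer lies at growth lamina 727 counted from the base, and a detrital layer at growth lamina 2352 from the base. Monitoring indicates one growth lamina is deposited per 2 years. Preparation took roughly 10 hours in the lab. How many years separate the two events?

2352 − 727 = 1625 growth laminae lie between the two events.
At 2 years per growth lamina, 1625 × 2 = 3250 years.

3250 years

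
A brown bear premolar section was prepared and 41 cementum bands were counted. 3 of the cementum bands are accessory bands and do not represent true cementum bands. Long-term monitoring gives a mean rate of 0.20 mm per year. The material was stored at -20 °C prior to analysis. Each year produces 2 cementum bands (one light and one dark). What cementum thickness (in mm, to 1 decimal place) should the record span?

3.8 mm

Adjusted count: 41 − 3 = 38 cementum bands.
38 cementum bands at 2 per year is 38 / 2 = 19 years.
Length ≈ 0.20 × 19 = 3.8 mm.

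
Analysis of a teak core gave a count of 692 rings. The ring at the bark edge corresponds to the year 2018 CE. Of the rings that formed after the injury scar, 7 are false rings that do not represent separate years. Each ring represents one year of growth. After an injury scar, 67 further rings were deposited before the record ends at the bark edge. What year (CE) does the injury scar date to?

1958 CE

67 rings post-date the injury scar.
Excluding 7 false rings: 67 − 7 = 60.
2018 − 60 = 1958 CE.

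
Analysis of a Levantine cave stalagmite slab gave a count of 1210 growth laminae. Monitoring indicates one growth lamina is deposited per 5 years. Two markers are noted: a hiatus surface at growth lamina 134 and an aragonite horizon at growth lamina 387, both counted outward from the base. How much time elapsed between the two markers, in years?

The two markers are separated by 387 − 134 = 253 growth laminae.
At 5 years per growth lamina, 253 × 5 = 1265 years.

1265 years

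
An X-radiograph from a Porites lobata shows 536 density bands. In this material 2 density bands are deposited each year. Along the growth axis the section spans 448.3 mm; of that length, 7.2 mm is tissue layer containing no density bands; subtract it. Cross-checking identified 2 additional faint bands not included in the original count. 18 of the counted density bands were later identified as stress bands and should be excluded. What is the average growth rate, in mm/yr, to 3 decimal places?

1.697 mm/yr

After corrections the count is 536 − 18 + 2 = 520 density bands.
520 density bands at 2 per year is 520 / 2 = 260 years.
Net length = 448.3 − 7.2 = 441.1 mm.
Extension rate ≈ 441.1 / 260 = 1.697 mm/yr.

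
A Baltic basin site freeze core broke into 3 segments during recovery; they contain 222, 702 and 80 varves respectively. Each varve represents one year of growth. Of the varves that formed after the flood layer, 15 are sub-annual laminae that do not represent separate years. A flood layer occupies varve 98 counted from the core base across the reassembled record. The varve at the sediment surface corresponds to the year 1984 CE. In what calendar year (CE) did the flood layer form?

Total varves = 222 + 702 + 80 = 1004.
Between varve 98 and the sediment surface there are 1004 − 98 = 906 varves.
Removing the 15 false varves leaves 906 − 15 = 891 true varves beyond the flood layer.
Counting back 891 years from 1984 CE places the flood layer in 1984 − 891 = 1093 CE.

1093 CE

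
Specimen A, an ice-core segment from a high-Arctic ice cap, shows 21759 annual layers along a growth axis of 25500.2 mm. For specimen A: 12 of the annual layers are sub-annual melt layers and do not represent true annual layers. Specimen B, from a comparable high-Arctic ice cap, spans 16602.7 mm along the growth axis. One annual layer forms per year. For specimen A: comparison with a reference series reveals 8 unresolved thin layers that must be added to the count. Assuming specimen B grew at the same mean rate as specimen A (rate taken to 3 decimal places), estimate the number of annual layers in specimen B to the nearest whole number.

Specimen A: correcting the raw count gives 21759 − 12 + 8 = 21755 true annual layers.
A: Mean rate = 25500.2 mm / 21755 years ≈ 1.172 mm per year.
Specimen B: 16602.7 mm / 1.172 mm per year = 14166.13 years ≈ 14166 annual layers.

14166 annual layers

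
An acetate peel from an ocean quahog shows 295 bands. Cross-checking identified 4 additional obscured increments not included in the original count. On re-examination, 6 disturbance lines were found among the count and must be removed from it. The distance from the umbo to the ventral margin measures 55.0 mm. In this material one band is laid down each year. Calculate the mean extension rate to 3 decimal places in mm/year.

Adjusted count: 295 − 6 + 4 = 293 bands.
55.0 mm over 293 years gives 55.0 / 293 ≈ 0.188 mm/year.

0.188 mm/year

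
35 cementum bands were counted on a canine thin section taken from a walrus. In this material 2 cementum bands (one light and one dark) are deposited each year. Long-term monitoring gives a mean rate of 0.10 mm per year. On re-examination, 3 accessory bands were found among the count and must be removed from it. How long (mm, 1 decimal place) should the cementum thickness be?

Correcting the raw count gives 35 − 3 = 32 true cementum bands.
Dividing by 2 cementum bands per year: 32 / 2 = 16 years.
Length ≈ 0.10 × 16 = 1.6 mm.

1.6 mm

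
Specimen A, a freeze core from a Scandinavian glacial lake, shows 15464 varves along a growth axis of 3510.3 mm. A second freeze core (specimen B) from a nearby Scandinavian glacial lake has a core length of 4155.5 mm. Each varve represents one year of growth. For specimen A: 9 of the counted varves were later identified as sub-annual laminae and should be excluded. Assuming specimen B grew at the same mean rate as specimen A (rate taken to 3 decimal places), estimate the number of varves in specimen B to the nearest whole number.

Specimen A: correcting the raw count gives 15464 − 9 = 15455 true varves.
A: Mean rate = 3510.3 mm / 15455 years ≈ 0.227 mm/yr.
For B, 4155.5 / 0.227 = 18306.17 years ≈ 18306 varves.

18306 varves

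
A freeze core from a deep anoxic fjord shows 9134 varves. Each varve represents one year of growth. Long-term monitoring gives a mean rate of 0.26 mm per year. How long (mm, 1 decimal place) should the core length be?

The record spans 9134 years at 0.26 mm per year.
Length ≈ 0.26 × 9134 = 2374.8 mm.

2374.8 mm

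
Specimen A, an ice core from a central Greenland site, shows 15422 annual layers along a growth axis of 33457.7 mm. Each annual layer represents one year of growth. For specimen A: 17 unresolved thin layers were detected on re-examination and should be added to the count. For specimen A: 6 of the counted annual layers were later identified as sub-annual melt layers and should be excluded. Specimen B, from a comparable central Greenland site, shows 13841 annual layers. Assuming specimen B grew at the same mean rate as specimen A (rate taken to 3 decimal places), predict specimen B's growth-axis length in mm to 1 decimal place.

30007.3 mm

Specimen A: correcting the raw count gives 15422 − 6 + 17 = 15433 true annual layers.
A: Extension rate ≈ 33457.7 / 15433 = 2.168 mm per year.
For B, 2.168 mm/year × 13841 years = 30007.3 mm.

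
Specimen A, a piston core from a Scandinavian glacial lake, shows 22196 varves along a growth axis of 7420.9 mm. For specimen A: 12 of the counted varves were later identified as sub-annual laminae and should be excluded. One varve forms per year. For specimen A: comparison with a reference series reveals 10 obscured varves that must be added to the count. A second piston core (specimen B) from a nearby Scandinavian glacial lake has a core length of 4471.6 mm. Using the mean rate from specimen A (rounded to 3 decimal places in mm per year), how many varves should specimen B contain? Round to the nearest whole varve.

Specimen A: true varve count = 22196 − 12 + 10 = 22194.
A: 7420.9 mm over 22194 years gives 7420.9 / 22194 ≈ 0.334 mm/year.
For B, 4471.6 / 0.334 = 13388.02 years ≈ 13388 varves.

13388 varves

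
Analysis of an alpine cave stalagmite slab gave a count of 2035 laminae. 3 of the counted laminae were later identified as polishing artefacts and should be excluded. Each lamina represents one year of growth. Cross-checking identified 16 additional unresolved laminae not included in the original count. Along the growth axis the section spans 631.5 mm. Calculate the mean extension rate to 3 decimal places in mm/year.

True lamina count = 2035 − 3 + 16 = 2048.
Extension rate ≈ 631.5 / 2048 = 0.308 mm/year.

0.308 mm/year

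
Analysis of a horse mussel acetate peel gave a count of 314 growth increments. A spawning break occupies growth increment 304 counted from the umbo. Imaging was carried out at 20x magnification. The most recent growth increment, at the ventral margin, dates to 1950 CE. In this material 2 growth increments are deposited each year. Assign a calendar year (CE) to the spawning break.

Between growth increment 304 and the ventral margin there are 314 − 304 = 10 growth increments.
10 growth increments at 2 per year is 10 / 2 = 5 years.
1950 − 5 = 1945 CE.

1945 CE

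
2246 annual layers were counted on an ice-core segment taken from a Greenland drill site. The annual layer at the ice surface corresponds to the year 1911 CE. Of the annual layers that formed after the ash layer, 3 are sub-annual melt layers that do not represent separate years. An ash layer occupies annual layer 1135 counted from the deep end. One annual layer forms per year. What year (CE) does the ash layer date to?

803 CE

The ash layer sits at annual layer 1135 from the deep end, so 2246 − 1135 = 1111 annual layers formed after it.
1111 − 3 false = 1108 true annual layers after the ash layer.
The annual layer at the ice surface is 1911 CE, so the ash layer dates to 1911 − 1108 = 803 CE.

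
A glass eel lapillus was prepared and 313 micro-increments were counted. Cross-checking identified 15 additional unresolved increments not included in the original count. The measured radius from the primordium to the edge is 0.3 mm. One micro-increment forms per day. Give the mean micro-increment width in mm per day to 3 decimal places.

After corrections the count is 313 + 15 = 328 micro-increments.
Mean rate = 0.3 mm / 328 days ≈ 0.001 mm per day.

0.001 mm per day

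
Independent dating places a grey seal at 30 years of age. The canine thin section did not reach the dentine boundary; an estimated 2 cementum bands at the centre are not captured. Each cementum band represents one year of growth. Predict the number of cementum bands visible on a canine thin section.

28 cementum bands

Expected cementum bands over 30 years: 30.
Less the 2 uncaptured cementum bands: 30 − 2 = 28.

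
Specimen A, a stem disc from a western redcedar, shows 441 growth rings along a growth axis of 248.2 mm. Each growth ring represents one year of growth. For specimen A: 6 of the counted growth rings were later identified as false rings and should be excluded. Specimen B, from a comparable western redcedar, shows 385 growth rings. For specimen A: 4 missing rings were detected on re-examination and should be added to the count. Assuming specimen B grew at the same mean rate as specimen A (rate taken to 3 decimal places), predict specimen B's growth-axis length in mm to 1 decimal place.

217.5 mm

Specimen A: true growth ring count = 441 − 6 + 4 = 439.
A: 248.2 mm over 439 years gives 248.2 / 439 ≈ 0.565 mm per year.
B's length ≈ 0.565 × 385 = 217.5 mm.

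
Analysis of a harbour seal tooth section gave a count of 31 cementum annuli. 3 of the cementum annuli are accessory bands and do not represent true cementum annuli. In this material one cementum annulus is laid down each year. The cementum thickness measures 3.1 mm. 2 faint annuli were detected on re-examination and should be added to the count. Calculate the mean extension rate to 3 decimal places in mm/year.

True cementum annulus count = 31 − 3 + 2 = 30.
Mean rate = 3.1 mm / 30 years ≈ 0.103 mm/year.

0.103 mm/year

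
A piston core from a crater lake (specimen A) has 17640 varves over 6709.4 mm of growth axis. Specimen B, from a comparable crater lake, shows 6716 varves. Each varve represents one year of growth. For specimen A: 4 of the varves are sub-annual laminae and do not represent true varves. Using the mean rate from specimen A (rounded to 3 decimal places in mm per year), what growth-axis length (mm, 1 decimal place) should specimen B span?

Specimen A: correcting the raw count gives 17640 − 4 = 17636 true varves.
A: Extension rate ≈ 6709.4 / 17636 = 0.380 mm/year.
B's length ≈ 0.380 × 6716 = 2552.1 mm.

2552.1 mm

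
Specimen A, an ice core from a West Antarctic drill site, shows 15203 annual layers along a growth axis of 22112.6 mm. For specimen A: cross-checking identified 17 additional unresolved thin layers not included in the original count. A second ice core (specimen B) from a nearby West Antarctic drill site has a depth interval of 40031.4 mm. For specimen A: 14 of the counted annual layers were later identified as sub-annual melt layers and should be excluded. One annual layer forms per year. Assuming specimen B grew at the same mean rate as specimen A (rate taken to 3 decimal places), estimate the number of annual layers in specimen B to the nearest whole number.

27532 annual layers

Specimen A: true annual layer count = 15203 − 14 + 17 = 15206.
A: Mean rate = 22112.6 mm / 15206 years ≈ 1.454 mm per year.
B spans 40031.4 / 1.454 = 27531.91 years ≈ 27532 annual layers.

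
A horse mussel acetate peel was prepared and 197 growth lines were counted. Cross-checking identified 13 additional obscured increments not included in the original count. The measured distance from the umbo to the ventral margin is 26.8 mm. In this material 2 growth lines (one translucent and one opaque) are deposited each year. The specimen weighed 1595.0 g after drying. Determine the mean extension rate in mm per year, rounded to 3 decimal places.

0.255 mm per year

Correcting the raw count gives 197 + 13 = 210 true growth lines.
210 growth lines at 2 per year is 210 / 2 = 105 years.
Extension rate ≈ 26.8 / 105 = 0.255 mm per year.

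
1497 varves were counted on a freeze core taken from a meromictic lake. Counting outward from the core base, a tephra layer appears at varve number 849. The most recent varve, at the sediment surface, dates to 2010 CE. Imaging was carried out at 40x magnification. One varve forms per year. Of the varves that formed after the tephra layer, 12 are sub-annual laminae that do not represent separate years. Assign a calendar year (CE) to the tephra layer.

Between varve 849 and the sediment surface there are 1497 − 849 = 648 varves.
Removing the 12 false varves leaves 648 − 12 = 636 true varves beyond the tephra layer.
Counting back 636 years from 2010 CE places the tephra layer in 2010 − 636 = 1374 CE.

1374 CE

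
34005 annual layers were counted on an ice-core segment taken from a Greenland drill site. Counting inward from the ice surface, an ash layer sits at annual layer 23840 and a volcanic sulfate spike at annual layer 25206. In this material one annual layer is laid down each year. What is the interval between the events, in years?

25206 − 23840 = 1366 annual layers lie between the two events.
At one annual layer per year, 1366 years elapsed between them.

1366 years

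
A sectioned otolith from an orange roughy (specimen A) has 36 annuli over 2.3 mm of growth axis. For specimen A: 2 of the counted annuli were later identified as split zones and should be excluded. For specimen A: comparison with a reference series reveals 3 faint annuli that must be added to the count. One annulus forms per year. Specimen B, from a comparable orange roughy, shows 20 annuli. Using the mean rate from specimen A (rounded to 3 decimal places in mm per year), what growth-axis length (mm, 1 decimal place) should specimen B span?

1.2 mm

Specimen A: true annulus count = 36 − 2 + 3 = 37.
A: Mean rate = 2.3 mm / 37 years ≈ 0.062 mm/year.
For B, 0.062 mm/year × 20 years = 1.2 mm.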